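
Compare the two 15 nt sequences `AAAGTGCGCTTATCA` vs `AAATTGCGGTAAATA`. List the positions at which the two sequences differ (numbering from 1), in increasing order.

Scanning 1-based: 4: G/T; 9: C/G; 11: T/A; 13: T/A; 14: C/T.

4, 9, 11, 13, 14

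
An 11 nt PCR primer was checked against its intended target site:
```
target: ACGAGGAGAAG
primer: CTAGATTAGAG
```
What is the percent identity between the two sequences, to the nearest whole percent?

18%

Mismatches at positions 1, 2, 3, 4, 5, 6, 7, 8, 9 (1-based): 9 of 11.
Identical positions: 2/11 = 18.18% → 18%.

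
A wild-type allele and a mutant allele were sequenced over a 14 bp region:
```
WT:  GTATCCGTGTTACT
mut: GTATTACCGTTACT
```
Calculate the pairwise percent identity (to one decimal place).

Mismatches at positions 5, 6, 7, 8 (1-based): 4 of 14.
Identical positions: 10/14 = 71.43% → 71.4%.

71.4%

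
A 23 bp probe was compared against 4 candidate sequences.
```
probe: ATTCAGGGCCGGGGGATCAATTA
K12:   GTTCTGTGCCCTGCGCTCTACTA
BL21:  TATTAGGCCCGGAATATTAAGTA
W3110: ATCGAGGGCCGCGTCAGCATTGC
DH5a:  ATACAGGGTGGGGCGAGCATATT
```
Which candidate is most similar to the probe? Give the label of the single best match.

DH5a

Hamming distances to probe — K12: 9; BL21: 9; W3110: 9; DH5a: 8.
Smallest is DH5a with 8 mismatches.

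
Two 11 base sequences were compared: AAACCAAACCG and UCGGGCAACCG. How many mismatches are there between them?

Comparing position by position, 6 sites differ: 1 (A/U), 2 (A/C), 3 (A/G), 4 (C/G), 5 (C/G), 6 (A/C).

6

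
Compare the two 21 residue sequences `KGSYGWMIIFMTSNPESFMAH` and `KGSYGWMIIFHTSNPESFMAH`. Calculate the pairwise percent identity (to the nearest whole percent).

95%

Mismatch at position 11 (1-based): 1 of 21.
Identical positions: 20/21 = 95.24% → 95%.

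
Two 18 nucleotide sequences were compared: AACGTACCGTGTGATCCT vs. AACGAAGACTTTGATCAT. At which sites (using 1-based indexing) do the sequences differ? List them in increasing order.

Differences at site 5 (T→A), site 7 (C→G), site 8 (C→A), site 9 (G→C), site 11 (G→T), site 17 (C→A).

5, 7, 8, 9, 11, 17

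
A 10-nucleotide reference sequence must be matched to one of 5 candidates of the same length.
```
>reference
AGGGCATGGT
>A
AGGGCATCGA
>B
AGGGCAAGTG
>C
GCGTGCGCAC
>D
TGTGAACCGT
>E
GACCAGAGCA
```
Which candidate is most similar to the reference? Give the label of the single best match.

A

Hamming distances to reference — A: 2; B: 3; C: 9; D: 5; E: 9.
Smallest is A with 2 mismatches.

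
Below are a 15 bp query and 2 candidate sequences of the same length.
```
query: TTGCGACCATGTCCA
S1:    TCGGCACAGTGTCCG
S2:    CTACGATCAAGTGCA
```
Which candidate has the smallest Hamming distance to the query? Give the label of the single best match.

S2

S1 differs at 6 positions; S2 differs at 5 positions. The closest is S2.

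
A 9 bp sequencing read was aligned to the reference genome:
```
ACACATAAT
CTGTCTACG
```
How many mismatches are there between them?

7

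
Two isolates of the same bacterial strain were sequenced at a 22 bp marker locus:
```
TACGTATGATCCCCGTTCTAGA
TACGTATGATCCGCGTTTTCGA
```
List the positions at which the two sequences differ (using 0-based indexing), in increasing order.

12, 17, 19

Scanning 0-based: 12: C/G; 17: C/T; 19: A/C.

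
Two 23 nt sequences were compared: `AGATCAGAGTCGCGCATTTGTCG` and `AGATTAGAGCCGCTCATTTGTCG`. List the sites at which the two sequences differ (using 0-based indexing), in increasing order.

Scanning 0-based: 4: C/T; 9: T/C; 13: G/T.

4, 9, 13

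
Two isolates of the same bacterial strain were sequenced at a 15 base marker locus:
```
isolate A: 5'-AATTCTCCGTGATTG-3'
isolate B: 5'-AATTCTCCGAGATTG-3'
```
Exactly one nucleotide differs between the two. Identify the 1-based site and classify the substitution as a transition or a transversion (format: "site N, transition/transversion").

Site 10 changes T→A. T is a pyrimidine and A is a purine, so this is a transversion.

site 10, transversion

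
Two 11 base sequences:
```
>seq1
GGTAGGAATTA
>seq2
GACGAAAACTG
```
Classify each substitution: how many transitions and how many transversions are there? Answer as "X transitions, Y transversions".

7 transitions, 0 transversions

Transitions (purine↔purine or pyrimidine↔pyrimidine): 2 G→A, 3 T→C, 4 A→G, 5 G→A, 6 G→A, 9 T→C, 11 A→G.
Transversions (purine↔pyrimidine): none.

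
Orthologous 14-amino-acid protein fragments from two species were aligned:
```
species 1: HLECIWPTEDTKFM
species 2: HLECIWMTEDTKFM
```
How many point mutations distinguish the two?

1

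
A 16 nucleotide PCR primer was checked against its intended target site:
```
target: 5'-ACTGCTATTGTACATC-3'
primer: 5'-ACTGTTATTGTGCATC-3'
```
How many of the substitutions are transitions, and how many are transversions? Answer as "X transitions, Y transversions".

Transitions (purine↔purine or pyrimidine↔pyrimidine): 5 C→T, 12 A→G.
Transversions (purine↔pyrimidine): none.

2 transitions, 0 transversions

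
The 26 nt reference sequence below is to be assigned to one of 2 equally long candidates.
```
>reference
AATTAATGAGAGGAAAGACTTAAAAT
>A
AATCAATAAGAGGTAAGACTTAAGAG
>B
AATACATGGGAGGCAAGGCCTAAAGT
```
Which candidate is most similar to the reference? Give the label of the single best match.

A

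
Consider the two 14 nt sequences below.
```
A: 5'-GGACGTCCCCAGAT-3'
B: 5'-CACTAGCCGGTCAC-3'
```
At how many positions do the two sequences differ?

The sequences differ at positions 1, 2, 3, 4, 5, 6, 9, 10, 11, 12, 14 (1-based) — 11 in total.

11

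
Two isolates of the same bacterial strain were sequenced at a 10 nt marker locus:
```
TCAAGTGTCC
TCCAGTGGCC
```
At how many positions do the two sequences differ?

2

Mismatches (1-based): position 3: A→C; position 8: T→G.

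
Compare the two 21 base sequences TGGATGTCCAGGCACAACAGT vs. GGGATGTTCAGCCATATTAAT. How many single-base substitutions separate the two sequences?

7

Mismatches (1-based): position 1: T→G; position 8: C→T; position 12: G→C; position 15: C→T; position 17: A→T; position 18: C→T; position 20: G→A.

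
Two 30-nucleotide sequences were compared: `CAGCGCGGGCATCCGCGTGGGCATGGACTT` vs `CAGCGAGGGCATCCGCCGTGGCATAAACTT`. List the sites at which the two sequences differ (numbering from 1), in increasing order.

6, 17, 18, 19, 25, 26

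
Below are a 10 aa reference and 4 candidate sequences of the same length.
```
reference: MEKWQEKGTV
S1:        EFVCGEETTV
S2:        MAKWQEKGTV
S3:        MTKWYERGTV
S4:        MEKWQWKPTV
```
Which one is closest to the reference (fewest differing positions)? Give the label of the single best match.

S2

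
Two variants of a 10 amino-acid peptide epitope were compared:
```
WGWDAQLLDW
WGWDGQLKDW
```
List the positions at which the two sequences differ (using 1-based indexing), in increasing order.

Differences at position 5 (A→G), position 8 (L→K).

5, 8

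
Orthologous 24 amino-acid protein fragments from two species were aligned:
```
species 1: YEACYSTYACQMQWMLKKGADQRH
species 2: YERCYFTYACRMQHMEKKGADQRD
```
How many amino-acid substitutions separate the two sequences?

6

Mismatches (1-based): residue 3: A→R; residue 6: S→F; residue 11: Q→R; residue 14: W→H; residue 16: L→E; residue 24: H→D.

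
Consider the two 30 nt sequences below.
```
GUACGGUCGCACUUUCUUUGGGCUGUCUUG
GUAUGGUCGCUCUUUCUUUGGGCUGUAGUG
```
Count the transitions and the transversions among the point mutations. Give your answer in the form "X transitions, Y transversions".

Transitions (purine↔purine or pyrimidine↔pyrimidine): 4 C→U.
Transversions (purine↔pyrimidine): 11 A→U, 27 C→A, 28 U→G.

1 transition, 3 transversions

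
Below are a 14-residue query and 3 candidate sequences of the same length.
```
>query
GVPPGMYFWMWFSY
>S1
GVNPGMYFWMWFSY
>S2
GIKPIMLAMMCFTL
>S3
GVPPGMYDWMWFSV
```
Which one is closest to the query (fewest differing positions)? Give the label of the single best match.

S1 differs at 1 position; S2 differs at 9 positions; S3 differs at 2 positions. The closest is S1.

S1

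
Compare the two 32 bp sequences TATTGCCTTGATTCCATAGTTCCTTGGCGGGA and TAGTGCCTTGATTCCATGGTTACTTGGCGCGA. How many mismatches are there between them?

Mismatches (1-based): position 3: T→G; position 18: A→G; position 22: C→A; position 30: G→C.

4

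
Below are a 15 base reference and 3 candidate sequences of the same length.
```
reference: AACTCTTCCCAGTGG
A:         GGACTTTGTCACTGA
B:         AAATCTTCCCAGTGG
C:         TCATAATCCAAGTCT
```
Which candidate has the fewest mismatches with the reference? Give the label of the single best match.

B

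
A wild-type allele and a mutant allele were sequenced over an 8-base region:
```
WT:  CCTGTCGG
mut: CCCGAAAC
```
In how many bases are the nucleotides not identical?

Mismatches (1-based): base 3: T→C; base 5: T→A; base 6: C→A; base 7: G→A; base 8: G→C.

5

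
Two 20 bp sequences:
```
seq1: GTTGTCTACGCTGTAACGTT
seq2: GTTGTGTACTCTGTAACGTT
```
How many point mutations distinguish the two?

2

Mismatches (1-based): base 6: C→G; base 10: G→T.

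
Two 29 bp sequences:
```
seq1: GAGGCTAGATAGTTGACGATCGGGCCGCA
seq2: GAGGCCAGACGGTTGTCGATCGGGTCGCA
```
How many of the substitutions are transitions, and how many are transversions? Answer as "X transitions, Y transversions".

Mismatches (1-based):
site 6: T→C (pyrimidine→pyrimidine, transition)
site 10: T→C (pyrimidine→pyrimidine, transition)
site 11: A→G (purine→purine, transition)
site 16: A→T (purine→pyrimidine, transversion)
site 25: C→T (pyrimidine→pyrimidine, transition)

4 transitions, 1 transversion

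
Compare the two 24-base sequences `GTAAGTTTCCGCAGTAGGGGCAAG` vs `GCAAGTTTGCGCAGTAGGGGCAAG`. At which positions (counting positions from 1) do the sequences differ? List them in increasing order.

Differences at position 2 (T→C), position 9 (C→G).

2, 9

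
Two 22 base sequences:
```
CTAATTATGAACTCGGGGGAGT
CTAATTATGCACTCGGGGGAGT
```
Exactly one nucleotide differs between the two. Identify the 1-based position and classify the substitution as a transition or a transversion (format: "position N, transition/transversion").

position 10, transversion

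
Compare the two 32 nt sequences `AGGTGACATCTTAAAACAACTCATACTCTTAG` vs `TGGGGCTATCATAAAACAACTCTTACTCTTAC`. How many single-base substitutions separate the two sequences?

Mismatches (1-based): site 1: A→T; site 4: T→G; site 6: A→C; site 7: C→T; site 11: T→A; site 23: A→T; site 32: G→C.

7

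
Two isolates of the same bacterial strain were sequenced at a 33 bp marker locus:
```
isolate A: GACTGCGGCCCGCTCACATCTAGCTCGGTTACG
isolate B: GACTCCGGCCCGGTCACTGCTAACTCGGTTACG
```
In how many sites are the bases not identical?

Comparing position by position, 5 sites differ: 5 (G/C), 13 (C/G), 18 (A/T), 19 (T/G), 23 (G/A).

5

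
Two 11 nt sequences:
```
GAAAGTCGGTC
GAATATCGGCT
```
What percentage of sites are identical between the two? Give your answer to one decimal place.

63.6%

4 positions differ (4, 5, 10, 11), so 7 of 11 match: 7/11 = 63.64%.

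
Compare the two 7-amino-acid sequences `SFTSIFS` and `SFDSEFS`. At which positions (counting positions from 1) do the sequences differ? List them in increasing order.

Differences at position 3 (T→D), position 5 (I→E).

3, 5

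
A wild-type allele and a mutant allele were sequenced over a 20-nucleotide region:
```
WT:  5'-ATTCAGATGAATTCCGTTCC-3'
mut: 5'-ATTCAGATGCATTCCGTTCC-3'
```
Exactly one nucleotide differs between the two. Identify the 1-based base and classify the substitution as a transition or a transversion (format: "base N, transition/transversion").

base 10, transversion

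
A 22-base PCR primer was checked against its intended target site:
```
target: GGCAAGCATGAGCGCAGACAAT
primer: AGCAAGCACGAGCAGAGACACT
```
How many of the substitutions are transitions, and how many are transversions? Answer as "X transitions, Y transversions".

Transitions (purine↔purine or pyrimidine↔pyrimidine): 1 G→A, 9 T→C, 14 G→A.
Transversions (purine↔pyrimidine): 15 C→G, 21 A→C.

3 transitions, 2 transversions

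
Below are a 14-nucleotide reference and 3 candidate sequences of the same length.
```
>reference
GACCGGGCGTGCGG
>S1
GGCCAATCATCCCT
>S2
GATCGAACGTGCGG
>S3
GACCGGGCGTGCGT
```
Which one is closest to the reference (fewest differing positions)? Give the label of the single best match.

S3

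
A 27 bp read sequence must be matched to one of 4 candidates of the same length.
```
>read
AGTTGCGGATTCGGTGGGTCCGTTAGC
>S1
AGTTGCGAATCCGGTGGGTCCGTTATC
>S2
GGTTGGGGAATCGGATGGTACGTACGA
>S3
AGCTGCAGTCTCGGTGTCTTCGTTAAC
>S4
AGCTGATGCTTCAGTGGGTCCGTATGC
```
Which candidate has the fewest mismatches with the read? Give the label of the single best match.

S1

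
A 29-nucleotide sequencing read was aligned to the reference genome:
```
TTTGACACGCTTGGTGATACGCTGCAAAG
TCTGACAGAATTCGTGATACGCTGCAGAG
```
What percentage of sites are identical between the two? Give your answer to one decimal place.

79.3%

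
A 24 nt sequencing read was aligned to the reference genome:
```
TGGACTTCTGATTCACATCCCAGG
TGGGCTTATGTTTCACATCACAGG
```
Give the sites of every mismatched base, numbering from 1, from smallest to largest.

Differences at site 4 (A→G), site 8 (C→A), site 11 (A→T), site 20 (C→A).

4, 8, 11, 20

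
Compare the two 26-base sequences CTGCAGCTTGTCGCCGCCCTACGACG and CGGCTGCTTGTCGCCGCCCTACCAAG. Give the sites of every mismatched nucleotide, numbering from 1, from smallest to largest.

Differences at site 2 (T→G), site 5 (A→T), site 23 (G→C), site 25 (C→A).

2, 5, 23, 25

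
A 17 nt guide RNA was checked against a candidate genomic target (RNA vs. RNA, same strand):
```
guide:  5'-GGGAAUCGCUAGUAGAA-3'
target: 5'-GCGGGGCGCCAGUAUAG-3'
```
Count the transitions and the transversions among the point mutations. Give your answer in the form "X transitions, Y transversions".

4 transitions, 3 transversions

Transitions (purine↔purine or pyrimidine↔pyrimidine): 4 A→G, 5 A→G, 10 U→C, 17 A→G.
Transversions (purine↔pyrimidine): 2 G→C, 6 U→G, 15 G→U.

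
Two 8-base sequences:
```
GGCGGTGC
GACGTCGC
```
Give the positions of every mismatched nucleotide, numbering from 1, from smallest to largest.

2, 5, 6

Differences at position 2 (G→A), position 5 (G→T), position 6 (T→C).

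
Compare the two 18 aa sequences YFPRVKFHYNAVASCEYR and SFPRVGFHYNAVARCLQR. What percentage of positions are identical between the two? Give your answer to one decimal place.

72.2%

5 positions differ (1, 6, 14, 16, 17), so 13 of 18 match: 13/18 = 72.22%.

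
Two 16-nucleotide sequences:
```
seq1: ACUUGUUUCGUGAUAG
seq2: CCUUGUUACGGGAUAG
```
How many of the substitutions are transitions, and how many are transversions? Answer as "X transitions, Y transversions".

0 transitions, 3 transversions

Transitions (purine↔purine or pyrimidine↔pyrimidine): none.
Transversions (purine↔pyrimidine): 1 A→C, 8 U→A, 11 U→G.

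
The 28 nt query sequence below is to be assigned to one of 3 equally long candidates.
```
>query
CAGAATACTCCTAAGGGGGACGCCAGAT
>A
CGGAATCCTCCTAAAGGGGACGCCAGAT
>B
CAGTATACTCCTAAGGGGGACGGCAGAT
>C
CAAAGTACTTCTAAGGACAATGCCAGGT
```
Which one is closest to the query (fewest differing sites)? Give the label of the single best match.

B

A differs at 3 sites; B differs at 2 sites; C differs at 8 sites. The closest is B.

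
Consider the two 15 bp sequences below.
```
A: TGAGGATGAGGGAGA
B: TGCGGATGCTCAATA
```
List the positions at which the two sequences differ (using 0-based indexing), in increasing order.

Scanning 0-based: 2: A/C; 8: A/C; 9: G/T; 10: G/C; 11: G/A; 13: G/T.

2, 8, 9, 10, 11, 13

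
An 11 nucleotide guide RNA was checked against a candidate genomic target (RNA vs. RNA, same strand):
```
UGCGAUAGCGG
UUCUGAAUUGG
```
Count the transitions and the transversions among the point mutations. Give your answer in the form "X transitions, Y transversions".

Transitions (purine↔purine or pyrimidine↔pyrimidine): 5 A→G, 9 C→U.
Transversions (purine↔pyrimidine): 2 G→U, 4 G→U, 6 U→A, 8 G→U.

2 transitions, 4 transversions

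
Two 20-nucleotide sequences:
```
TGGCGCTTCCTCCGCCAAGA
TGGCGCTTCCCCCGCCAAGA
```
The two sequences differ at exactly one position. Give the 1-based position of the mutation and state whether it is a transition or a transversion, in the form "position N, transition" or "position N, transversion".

position 11, transition

Position 11 changes T→C. T is a pyrimidine and C is a pyrimidine, so this is a transition.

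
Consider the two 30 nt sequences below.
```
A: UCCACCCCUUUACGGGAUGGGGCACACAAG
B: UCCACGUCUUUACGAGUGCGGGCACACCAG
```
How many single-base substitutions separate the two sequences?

Mismatches (1-based): site 6: C→G; site 7: C→U; site 15: G→A; site 17: A→U; site 18: U→G; site 19: G→C; site 28: A→C.

7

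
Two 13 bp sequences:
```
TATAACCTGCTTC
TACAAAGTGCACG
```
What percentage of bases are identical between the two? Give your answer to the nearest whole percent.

54%

6 positions differ (3, 6, 7, 11, 12, 13), so 7 of 13 match: 7/13 = 53.85%.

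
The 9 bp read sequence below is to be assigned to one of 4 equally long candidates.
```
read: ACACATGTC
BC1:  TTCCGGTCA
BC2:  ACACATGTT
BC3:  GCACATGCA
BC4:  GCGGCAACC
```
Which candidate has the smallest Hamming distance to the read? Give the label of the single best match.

BC2

Hamming distances to read — BC1: 8; BC2: 1; BC3: 3; BC4: 7.
Smallest is BC2 with 1 mismatch.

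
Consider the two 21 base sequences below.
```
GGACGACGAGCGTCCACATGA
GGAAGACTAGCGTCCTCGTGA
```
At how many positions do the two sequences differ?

4

Mismatches (1-based): position 4: C→A; position 8: G→T; position 16: A→T; position 18: A→G.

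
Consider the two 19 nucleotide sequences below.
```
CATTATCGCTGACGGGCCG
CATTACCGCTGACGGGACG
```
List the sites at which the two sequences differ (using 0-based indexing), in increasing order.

5, 16

Scanning 0-based: 5: T/C; 16: C/A.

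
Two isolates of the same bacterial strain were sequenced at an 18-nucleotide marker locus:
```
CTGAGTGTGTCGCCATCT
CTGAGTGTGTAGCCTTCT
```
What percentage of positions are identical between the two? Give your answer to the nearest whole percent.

89%

2 positions differ (11, 15), so 16 of 18 match: 16/18 = 88.89%.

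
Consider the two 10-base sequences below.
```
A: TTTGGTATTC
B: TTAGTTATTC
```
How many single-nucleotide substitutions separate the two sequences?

2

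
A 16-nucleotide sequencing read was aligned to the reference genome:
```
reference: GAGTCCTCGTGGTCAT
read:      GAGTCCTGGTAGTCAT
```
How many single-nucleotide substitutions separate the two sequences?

2

Comparing position by position, 2 positions differ: 8 (C/G), 11 (G/A).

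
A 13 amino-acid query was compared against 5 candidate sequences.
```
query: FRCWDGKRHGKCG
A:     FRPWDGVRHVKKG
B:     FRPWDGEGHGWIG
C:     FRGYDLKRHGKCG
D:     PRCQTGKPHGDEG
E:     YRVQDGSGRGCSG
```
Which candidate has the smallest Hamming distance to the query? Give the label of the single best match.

A differs at 4 positions; B differs at 5 positions; C differs at 3 positions; D differs at 6 positions; E differs at 8 positions. The closest is C.

C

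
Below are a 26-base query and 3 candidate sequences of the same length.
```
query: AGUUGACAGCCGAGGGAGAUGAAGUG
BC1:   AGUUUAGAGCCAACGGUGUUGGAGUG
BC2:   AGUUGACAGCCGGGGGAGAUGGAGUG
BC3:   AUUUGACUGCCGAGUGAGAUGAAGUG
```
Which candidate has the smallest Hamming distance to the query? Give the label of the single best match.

BC2

BC1 differs at 7 positions; BC2 differs at 2 positions; BC3 differs at 3 positions. The closest is BC2.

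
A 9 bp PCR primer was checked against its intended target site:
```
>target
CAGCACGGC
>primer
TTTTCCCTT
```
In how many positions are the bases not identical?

8

The sequences differ at positions 1, 2, 3, 4, 5, 7, 8, 9 (1-based) — 8 in total.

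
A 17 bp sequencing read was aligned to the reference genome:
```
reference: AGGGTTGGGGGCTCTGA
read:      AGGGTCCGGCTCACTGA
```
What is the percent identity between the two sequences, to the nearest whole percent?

Mismatches at positions 6, 7, 10, 11, 13 (1-based): 5 of 17.
Identical positions: 12/17 = 70.59% → 71%.

71%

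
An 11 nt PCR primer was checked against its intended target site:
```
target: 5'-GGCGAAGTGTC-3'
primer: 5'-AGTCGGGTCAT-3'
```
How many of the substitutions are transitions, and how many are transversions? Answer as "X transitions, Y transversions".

Mismatches (1-based):
base 1: G→A (purine→purine, transition)
base 3: C→T (pyrimidine→pyrimidine, transition)
base 4: G→C (purine→pyrimidine, transversion)
base 5: A→G (purine→purine, transition)
base 6: A→G (purine→purine, transition)
base 9: G→C (purine→pyrimidine, transversion)
base 10: T→A (pyrimidine→purine, transversion)
base 11: C→T (pyrimidine→pyrimidine, transition)

5 transitions, 3 transversions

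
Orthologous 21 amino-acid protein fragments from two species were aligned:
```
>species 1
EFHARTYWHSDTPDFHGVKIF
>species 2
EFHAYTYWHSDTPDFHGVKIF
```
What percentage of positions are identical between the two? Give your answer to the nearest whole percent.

Mismatch at position 5 (1-based): 1 of 21.
Identical positions: 20/21 = 95.24% → 95%.

95%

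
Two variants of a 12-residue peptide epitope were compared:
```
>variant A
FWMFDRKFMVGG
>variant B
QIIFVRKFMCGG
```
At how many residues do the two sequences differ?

Comparing position by position, 5 residues differ: 1 (F/Q), 2 (W/I), 3 (M/I), 5 (D/V), 10 (V/C).

5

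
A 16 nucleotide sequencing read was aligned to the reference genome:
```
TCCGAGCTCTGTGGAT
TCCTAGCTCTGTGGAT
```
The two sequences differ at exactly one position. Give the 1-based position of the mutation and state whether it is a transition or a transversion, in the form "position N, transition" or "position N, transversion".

The sequences differ only at position 4: G→T (purine→pyrimidine), a transversion.

position 4, transversion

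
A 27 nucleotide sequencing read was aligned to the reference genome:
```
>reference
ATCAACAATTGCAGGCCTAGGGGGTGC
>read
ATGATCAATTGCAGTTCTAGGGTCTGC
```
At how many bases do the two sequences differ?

Comparing position by position, 6 bases differ: 3 (C/G), 5 (A/T), 15 (G/T), 16 (C/T), 23 (G/T), 24 (G/C).

6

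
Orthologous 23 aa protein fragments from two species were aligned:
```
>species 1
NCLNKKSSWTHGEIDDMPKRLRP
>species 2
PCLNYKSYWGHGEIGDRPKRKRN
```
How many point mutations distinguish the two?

The sequences differ at residues 1, 5, 8, 10, 15, 17, 21, 23 (1-based) — 8 in total.

8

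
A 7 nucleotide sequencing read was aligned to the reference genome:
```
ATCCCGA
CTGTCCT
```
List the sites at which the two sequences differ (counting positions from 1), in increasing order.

1, 3, 4, 6, 7

Differences at site 1 (A→C), site 3 (C→G), site 4 (C→T), site 6 (G→C), site 7 (A→T).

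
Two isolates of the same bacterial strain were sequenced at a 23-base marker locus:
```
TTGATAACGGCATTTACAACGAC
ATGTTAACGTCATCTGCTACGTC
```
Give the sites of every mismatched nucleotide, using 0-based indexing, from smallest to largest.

0, 3, 9, 13, 15, 17, 21

Scanning 0-based: 0: T/A; 3: A/T; 9: G/T; 13: T/C; 15: A/G; 17: A/T; 21: A/T.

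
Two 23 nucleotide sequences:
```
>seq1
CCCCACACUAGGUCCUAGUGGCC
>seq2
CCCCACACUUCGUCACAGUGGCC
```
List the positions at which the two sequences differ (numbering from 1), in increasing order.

Differences at position 10 (A→U), position 11 (G→C), position 15 (C→A), position 16 (U→C).

10, 11, 15, 16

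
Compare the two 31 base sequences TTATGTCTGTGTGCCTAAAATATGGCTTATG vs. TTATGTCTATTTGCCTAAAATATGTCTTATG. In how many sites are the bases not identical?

Mismatches (1-based): site 9: G→A; site 11: G→T; site 25: G→T.

3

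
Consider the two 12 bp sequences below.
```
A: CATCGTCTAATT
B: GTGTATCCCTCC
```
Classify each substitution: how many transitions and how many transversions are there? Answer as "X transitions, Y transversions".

5 transitions, 5 transversions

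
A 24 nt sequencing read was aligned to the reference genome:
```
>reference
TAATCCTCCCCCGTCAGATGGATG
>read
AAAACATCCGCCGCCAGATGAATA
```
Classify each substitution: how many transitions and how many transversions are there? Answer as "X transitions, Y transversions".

Mismatches (1-based):
position 1: T→A (pyrimidine→purine, transversion)
position 4: T→A (pyrimidine→purine, transversion)
position 6: C→A (pyrimidine→purine, transversion)
position 10: C→G (pyrimidine→purine, transversion)
position 14: T→C (pyrimidine→pyrimidine, transition)
position 21: G→A (purine→purine, transition)
position 24: G→A (purine→purine, transition)

3 transitions, 4 transversions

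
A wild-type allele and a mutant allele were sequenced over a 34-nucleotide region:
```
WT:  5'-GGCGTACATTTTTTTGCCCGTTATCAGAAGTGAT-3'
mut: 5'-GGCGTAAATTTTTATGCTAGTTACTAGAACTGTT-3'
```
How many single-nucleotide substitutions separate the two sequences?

8

The sequences differ at bases 7, 14, 18, 19, 24, 25, 30, 33 (1-based) — 8 in total.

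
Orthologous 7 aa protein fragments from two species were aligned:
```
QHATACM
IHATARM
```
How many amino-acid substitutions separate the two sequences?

Mismatches (1-based): residue 1: Q→I; residue 6: C→R.

2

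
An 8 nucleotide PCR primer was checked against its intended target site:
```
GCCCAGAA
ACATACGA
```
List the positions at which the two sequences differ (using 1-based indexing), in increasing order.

1, 3, 4, 6, 7

Scanning 1-based: 1: G/A; 3: C/A; 4: C/T; 6: G/C; 7: A/G.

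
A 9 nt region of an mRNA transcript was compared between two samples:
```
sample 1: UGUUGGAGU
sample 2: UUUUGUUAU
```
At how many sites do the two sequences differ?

4

The sequences differ at sites 2, 6, 7, 8 (1-based) — 4 in total.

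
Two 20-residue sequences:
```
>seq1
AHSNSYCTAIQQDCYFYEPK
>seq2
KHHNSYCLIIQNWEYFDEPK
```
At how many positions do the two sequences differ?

The sequences differ at positions 1, 3, 8, 9, 12, 13, 14, 17 (1-based) — 8 in total.

8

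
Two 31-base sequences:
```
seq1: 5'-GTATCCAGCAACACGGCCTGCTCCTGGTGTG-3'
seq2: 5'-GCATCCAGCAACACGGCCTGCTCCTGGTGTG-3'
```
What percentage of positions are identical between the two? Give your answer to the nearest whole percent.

97%

1 position differs (2), so 30 of 31 match: 30/31 = 96.77%.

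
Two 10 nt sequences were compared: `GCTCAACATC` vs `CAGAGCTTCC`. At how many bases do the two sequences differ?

9

The sequences differ at bases 1, 2, 3, 4, 5, 6, 7, 8, 9 (1-based) — 9 in total.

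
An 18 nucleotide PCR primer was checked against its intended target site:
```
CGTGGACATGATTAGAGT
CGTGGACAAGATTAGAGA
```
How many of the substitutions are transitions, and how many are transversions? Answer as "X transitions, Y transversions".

0 transitions, 2 transversions

Mismatches (1-based):
base 9: T→A (pyrimidine→purine, transversion)
base 18: T→A (pyrimidine→purine, transversion)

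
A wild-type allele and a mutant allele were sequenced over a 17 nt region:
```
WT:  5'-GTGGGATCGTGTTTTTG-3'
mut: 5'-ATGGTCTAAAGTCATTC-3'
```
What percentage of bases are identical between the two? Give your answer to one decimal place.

Mismatches at positions 1, 5, 6, 8, 9, 10, 13, 14, 17 (1-based): 9 of 17.
Identical positions: 8/17 = 47.06% → 47.1%.

47.1%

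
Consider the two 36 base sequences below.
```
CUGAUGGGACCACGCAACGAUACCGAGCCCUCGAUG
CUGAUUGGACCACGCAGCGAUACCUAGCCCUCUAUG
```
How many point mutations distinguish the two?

4

Mismatches (1-based): position 6: G→U; position 17: A→G; position 25: G→U; position 33: G→U.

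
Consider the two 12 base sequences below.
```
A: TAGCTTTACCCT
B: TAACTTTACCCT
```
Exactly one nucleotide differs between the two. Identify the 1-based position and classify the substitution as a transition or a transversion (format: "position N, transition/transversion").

The sequences differ only at position 3: G→A (purine→purine), a transition.

position 3, transition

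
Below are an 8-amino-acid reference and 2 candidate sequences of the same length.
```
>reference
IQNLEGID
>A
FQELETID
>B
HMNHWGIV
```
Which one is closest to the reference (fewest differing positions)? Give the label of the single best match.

A

Hamming distances to reference — A: 3; B: 5.
Smallest is A with 3 mismatches.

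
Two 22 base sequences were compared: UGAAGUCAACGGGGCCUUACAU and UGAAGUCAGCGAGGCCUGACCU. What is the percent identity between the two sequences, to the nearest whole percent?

82%

4 positions differ (9, 12, 18, 21), so 18 of 22 match: 18/22 = 81.82%.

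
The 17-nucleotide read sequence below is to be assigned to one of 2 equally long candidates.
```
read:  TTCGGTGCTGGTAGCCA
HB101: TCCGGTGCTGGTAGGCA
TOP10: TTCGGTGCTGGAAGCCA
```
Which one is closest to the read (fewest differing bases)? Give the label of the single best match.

Hamming distances to read — HB101: 2; TOP10: 1.
Smallest is TOP10 with 1 mismatch.

TOP10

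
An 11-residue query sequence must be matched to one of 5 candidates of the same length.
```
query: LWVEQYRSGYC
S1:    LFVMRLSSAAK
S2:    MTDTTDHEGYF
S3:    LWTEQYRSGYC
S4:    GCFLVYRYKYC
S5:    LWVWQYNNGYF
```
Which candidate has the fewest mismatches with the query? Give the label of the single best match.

S1 differs at 8 residues; S2 differs at 9 residues; S3 differs at 1 residue; S4 differs at 7 residues; S5 differs at 4 residues. The closest is S3.

S3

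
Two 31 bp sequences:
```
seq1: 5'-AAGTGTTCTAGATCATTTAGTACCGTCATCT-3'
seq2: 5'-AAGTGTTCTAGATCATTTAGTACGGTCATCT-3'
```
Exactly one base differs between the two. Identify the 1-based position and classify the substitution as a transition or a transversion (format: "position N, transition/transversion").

The sequences differ only at position 24: C→G (pyrimidine→purine), a transversion.

position 24, transversion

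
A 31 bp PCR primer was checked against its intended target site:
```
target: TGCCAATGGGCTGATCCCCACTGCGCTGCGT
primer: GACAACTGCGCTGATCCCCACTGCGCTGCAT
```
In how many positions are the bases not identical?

The sequences differ at positions 1, 2, 4, 6, 9, 30 (1-based) — 6 in total.

6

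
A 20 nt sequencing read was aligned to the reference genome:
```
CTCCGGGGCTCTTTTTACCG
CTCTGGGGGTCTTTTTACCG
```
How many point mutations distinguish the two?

Mismatches (1-based): position 4: C→T; position 9: C→G.

2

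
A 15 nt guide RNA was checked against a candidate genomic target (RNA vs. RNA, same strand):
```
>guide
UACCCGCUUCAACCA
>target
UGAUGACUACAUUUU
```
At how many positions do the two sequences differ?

10

Comparing position by position, 10 positions differ: 2 (A/G), 3 (C/A), 4 (C/U), 5 (C/G), 6 (G/A), 9 (U/A), 12 (A/U), 13 (C/U), 14 (C/U), 15 (A/U).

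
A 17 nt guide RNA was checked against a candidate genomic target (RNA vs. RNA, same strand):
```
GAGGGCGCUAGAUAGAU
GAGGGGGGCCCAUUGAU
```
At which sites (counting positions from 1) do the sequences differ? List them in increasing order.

6, 8, 9, 10, 11, 14

Scanning 1-based: 6: C/G; 8: C/G; 9: U/C; 10: A/C; 11: G/C; 14: A/U.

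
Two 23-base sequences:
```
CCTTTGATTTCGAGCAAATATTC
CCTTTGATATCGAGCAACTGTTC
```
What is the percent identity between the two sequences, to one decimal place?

Mismatches at positions 9, 18, 20 (1-based): 3 of 23.
Identical positions: 20/23 = 86.96% → 87.0%.

87.0%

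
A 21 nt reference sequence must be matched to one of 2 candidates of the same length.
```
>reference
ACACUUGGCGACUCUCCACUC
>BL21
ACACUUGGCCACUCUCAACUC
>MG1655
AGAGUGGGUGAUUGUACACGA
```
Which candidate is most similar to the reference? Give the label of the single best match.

BL21 differs at 2 positions; MG1655 differs at 9 positions. The closest is BL21.

BL21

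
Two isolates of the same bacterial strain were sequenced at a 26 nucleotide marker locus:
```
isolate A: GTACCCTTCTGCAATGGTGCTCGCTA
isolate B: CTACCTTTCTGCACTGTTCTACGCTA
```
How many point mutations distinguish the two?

7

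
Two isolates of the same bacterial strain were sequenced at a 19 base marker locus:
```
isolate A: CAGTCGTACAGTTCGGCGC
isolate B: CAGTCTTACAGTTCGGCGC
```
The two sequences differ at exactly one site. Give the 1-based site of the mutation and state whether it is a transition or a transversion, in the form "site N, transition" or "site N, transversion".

site 6, transversion

The sequences differ only at site 6: G→T (purine→pyrimidine), a transversion.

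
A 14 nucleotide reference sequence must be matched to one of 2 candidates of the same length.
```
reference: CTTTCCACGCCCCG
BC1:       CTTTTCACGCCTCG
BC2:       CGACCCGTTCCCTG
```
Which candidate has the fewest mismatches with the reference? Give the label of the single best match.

Hamming distances to reference — BC1: 2; BC2: 7.
Smallest is BC1 with 2 mismatches.

BC1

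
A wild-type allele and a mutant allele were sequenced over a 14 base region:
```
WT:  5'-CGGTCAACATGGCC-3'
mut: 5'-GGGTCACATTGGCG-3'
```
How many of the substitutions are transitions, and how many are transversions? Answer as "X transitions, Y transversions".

0 transitions, 5 transversions

Mismatches (1-based):
position 1: C→G (pyrimidine→purine, transversion)
position 7: A→C (purine→pyrimidine, transversion)
position 8: C→A (pyrimidine→purine, transversion)
position 9: A→T (purine→pyrimidine, transversion)
position 14: C→G (pyrimidine→purine, transversion)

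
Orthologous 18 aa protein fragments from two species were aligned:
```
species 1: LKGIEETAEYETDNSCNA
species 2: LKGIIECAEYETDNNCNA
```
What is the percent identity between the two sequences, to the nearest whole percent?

3 positions differ (5, 7, 15), so 15 of 18 match: 15/18 = 83.33%.

83%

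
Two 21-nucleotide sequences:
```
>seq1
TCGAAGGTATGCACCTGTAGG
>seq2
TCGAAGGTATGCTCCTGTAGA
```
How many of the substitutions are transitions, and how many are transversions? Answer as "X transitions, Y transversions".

1 transition, 1 transversion

Transitions (purine↔purine or pyrimidine↔pyrimidine): 21 G→A.
Transversions (purine↔pyrimidine): 13 A→T.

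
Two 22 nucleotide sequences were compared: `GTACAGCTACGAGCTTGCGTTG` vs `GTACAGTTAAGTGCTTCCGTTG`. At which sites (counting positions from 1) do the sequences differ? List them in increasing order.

7, 10, 12, 17

Scanning 1-based: 7: C/T; 10: C/A; 12: A/T; 17: G/C.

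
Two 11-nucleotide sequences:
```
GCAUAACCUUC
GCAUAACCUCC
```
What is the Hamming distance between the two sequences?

The sequences differ at positions 10 (1-based) — 1 in total.

1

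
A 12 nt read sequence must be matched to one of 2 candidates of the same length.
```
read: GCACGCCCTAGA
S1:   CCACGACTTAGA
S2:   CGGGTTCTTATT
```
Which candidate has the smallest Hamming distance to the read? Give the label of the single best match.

Hamming distances to read — S1: 3; S2: 9.
Smallest is S1 with 3 mismatches.

S1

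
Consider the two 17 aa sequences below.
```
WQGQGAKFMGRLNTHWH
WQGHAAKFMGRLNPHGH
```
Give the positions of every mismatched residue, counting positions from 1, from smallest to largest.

4, 5, 14, 16

Scanning 1-based: 4: Q/H; 5: G/A; 14: T/P; 16: W/G.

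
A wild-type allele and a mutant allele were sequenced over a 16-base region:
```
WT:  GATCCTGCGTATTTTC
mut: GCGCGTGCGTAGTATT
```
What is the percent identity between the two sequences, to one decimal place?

6 positions differ (2, 3, 5, 12, 14, 16), so 10 of 16 match: 10/16 = 62.5%.

62.5%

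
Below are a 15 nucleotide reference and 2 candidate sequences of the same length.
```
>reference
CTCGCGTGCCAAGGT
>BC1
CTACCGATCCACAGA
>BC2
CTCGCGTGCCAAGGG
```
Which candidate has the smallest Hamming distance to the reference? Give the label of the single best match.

Hamming distances to reference — BC1: 7; BC2: 1.
Smallest is BC2 with 1 mismatch.

BC2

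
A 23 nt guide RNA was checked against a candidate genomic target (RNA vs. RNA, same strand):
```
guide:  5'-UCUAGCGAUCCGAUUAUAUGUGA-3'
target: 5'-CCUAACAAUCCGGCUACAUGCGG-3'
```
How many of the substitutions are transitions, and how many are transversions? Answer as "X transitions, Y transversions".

Transitions (purine↔purine or pyrimidine↔pyrimidine): 1 U→C, 5 G→A, 7 G→A, 13 A→G, 14 U→C, 17 U→C, 21 U→C, 23 A→G.
Transversions (purine↔pyrimidine): none.

8 transitions, 0 transversions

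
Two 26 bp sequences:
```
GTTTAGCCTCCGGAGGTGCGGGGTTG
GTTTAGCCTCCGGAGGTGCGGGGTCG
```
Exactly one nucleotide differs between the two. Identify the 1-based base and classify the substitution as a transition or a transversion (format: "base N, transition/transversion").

Base 25 changes T→C. T is a pyrimidine and C is a pyrimidine, so this is a transition.

base 25, transition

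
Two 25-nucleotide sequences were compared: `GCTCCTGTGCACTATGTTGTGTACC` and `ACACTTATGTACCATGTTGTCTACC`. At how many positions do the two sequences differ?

7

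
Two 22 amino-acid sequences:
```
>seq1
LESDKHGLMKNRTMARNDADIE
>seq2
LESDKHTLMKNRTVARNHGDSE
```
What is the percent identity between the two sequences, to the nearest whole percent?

Mismatches at positions 7, 14, 18, 19, 21 (1-based): 5 of 22.
Identical positions: 17/22 = 77.27% → 77%.

77%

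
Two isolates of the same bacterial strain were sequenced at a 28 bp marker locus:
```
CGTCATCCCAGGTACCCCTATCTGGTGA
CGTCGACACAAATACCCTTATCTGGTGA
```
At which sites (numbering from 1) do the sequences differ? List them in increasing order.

5, 6, 8, 11, 12, 18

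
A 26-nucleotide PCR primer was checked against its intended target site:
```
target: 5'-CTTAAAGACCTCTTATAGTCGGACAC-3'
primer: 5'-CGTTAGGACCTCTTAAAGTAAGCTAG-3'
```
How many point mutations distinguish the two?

Comparing position by position, 9 bases differ: 2 (T/G), 4 (A/T), 6 (A/G), 16 (T/A), 20 (C/A), 21 (G/A), 23 (A/C), 24 (C/T), 26 (C/G).

9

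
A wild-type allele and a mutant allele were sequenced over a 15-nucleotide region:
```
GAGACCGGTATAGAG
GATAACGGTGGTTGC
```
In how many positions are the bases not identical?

Comparing position by position, 8 positions differ: 3 (G/T), 5 (C/A), 10 (A/G), 11 (T/G), 12 (A/T), 13 (G/T), 14 (A/G), 15 (G/C).

8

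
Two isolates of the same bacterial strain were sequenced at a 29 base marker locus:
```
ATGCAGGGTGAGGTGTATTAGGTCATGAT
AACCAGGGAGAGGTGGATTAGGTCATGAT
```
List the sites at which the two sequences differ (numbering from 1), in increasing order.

Differences at site 2 (T→A), site 3 (G→C), site 9 (T→A), site 16 (T→G).

2, 3, 9, 16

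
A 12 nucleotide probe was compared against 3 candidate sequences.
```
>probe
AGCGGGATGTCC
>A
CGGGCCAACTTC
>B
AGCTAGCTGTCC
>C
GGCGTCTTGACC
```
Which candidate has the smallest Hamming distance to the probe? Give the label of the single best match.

B

Hamming distances to probe — A: 7; B: 3; C: 5.
Smallest is B with 3 mismatches.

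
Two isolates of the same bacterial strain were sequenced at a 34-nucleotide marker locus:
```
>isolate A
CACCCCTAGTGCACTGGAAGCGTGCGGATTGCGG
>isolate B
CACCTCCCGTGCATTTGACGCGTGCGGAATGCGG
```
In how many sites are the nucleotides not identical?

7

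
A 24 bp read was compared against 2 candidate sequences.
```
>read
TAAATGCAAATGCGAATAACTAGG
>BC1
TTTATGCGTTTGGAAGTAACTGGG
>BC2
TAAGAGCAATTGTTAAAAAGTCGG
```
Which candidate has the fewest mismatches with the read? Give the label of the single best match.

BC1 differs at 9 positions; BC2 differs at 8 positions. The closest is BC2.

BC2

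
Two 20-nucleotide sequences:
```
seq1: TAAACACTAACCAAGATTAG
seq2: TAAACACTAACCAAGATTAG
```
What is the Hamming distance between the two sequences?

No positions differ; the sequences are identical.

0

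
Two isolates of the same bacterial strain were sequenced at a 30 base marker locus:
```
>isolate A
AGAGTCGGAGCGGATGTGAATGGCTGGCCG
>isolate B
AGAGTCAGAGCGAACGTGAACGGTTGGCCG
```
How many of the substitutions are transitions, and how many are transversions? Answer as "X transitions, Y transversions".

Mismatches (1-based):
site 7: G→A (purine→purine, transition)
site 13: G→A (purine→purine, transition)
site 15: T→C (pyrimidine→pyrimidine, transition)
site 21: T→C (pyrimidine→pyrimidine, transition)
site 24: C→T (pyrimidine→pyrimidine, transition)

5 transitions, 0 transversions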